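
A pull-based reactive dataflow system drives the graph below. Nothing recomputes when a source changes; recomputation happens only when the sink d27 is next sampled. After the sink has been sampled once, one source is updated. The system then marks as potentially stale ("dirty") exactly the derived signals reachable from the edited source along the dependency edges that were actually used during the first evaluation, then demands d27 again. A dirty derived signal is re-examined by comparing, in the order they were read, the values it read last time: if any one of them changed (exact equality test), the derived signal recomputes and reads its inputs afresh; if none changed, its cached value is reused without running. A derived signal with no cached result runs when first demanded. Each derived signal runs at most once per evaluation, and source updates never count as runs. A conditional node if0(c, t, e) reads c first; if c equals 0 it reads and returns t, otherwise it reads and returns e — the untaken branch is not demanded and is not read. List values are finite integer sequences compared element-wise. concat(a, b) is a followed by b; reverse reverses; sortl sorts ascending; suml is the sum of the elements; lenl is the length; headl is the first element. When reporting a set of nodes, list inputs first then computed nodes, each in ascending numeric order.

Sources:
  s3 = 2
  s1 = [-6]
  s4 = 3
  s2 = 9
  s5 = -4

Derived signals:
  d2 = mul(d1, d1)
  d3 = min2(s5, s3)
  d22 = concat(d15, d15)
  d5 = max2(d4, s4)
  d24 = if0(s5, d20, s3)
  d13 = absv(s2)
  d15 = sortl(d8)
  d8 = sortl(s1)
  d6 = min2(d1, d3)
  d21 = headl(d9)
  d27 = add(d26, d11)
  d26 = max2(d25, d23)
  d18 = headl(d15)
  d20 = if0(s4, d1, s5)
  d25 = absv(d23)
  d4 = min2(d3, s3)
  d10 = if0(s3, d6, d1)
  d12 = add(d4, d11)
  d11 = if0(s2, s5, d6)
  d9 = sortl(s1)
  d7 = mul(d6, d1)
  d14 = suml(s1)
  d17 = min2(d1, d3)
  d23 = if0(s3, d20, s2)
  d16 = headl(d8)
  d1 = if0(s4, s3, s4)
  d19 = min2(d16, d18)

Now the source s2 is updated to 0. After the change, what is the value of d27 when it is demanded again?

First evaluation (everything demanded from the output):
  d1 = if0(s4=3 -> else branch s4) = 3
  d3 = min2(-4, 2) = -4
  d6 = min2(3, -4) = -4
  d11 = if0(s2=9 -> else branch d6) = -4
  d23 = if0(s3=2 -> else branch s2) = 9
  d25 = absv(9) = 9
  d26 = max2(9, 9) = 9
  d27 = add(9, -4) = 5

Propagation after the edit:
  d11: runs — s2 9->0; result -4 (same value as before).
  d23: runs — s2 9->0; result 0.
  d25: runs — d23 9->0; result 0.
  d26: runs — d25 9->0; d23 9->0; result 0.
  d27: runs — d26 9->0; result -4.

New value of d27: -4.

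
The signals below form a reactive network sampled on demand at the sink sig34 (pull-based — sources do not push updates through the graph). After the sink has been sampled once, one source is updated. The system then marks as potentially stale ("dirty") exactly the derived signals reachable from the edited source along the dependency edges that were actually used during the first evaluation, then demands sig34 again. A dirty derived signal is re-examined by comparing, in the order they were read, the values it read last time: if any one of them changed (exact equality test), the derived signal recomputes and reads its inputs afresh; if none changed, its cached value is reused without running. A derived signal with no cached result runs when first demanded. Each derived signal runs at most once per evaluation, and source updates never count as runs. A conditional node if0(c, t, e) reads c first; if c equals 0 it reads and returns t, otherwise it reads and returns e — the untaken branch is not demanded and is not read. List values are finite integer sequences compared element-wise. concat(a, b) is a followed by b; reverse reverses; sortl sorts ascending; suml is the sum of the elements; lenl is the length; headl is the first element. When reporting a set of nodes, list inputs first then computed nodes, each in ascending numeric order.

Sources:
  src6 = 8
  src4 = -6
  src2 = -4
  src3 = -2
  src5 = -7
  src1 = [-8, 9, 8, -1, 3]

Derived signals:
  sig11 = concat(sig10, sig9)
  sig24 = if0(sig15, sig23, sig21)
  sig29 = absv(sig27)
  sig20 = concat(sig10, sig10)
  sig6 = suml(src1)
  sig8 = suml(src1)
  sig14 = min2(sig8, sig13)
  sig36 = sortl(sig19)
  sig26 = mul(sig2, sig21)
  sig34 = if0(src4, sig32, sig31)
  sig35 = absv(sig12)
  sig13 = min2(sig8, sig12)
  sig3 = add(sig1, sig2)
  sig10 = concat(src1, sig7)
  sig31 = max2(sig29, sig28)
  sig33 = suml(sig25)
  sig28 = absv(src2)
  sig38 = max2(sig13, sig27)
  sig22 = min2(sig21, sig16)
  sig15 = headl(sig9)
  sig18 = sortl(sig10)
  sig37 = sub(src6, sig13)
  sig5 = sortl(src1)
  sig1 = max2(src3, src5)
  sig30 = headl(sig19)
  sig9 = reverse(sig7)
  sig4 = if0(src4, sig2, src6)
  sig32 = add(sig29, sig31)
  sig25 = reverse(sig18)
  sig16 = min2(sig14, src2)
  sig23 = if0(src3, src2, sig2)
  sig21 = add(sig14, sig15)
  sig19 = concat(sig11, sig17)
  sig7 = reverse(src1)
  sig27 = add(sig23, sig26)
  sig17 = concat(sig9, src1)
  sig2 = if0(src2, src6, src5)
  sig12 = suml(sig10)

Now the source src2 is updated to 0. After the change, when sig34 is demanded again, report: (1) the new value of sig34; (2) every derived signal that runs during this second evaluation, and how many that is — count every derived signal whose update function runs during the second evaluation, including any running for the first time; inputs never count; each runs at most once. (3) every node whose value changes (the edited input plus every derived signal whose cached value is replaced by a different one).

sig34 now evaluates to 32.
Run set: sig2, sig23, sig26, sig27, sig28, sig29, sig31, sig34 (8 run).
Changed values: src2, sig2, sig23, sig26, sig27, sig28, sig29, sig31, sig34.

Initial pass — values computed on the first demand:
  sig2 = if0(src2=-4 -> else branch src5) = -7
  sig7 = reverse([-8, 9, 8, -1, 3]) = [3, -1, 8, 9, -8]
  sig8 = suml([-8, 9, 8, -1, 3]) = 11
  sig9 = reverse([3, -1, 8, 9, -8]) = [-8, 9, 8, -1, 3]
  sig10 = concat([-8, 9, 8, -1, 3], [3, -1, 8, 9, -8]) = [-8, 9, 8, -1, 3, 3, -1, 8, 9, -8]
  sig12 = suml([-8, 9, 8, -1, 3, 3, -1, 8, 9, -8]) = 22
  sig13 = min2(11, 22) = 11
  sig14 = min2(11, 11) = 11
  sig15 = headl([-8, 9, 8, -1, 3]) = -8
  sig21 = add(11, -8) = 3
  sig23 = if0(src3=-2 -> else branch sig2) = -7
  sig26 = mul(-7, 3) = -21
  sig27 = add(-7, -21) = -28
  sig28 = absv(-4) = 4
  sig29 = absv(-28) = 28
  sig31 = max2(28, 4) = 28
  sig34 = if0(src4=-6 -> else branch sig31) = 28

Second demand — change propagation:
  sig2: re-runs because src2 -4->0; new result 8.
  sig23: re-runs because sig2 -7->8; new result 8.
  sig26: re-runs because sig2 -7->8; new result 24.
  sig27: re-runs because sig23 -7->8; sig26 -21->24; new result 32.
  sig28: re-runs because src2 -4->0; new result 0.
  sig29: re-runs because sig27 -28->32; new result 32.
  sig31: re-runs because sig29 28->32; sig28 4->0; new result 32.
  sig34: re-runs because sig31 28->32; new result 32.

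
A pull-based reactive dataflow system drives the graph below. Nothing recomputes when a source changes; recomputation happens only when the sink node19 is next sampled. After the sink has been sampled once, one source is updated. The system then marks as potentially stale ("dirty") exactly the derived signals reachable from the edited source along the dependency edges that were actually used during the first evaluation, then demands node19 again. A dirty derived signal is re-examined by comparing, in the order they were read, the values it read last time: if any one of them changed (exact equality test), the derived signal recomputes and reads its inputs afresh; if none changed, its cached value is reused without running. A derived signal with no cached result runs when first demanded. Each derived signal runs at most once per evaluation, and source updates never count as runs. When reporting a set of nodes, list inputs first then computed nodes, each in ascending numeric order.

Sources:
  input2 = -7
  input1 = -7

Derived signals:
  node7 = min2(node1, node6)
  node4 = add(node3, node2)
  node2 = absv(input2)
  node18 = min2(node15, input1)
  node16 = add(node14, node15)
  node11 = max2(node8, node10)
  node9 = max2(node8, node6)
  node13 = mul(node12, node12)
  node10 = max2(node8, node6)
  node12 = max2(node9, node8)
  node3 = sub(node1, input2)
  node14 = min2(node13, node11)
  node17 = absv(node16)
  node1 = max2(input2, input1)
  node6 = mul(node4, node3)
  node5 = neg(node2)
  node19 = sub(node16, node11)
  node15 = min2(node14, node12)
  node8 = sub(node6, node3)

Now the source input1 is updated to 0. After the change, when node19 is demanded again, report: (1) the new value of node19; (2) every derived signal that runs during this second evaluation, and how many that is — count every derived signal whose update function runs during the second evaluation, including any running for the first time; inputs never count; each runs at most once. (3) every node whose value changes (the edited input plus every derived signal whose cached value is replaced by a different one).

First evaluation (everything demanded from the output):
  node1 = max2(-7, -7) = -7
  node2 = absv(-7) = 7
  node3 = sub(-7, -7) = 0
  node4 = add(0, 7) = 7
  node6 = mul(7, 0) = 0
  node8 = sub(0, 0) = 0
  node9 = max2(0, 0) = 0
  node10 = max2(0, 0) = 0
  node11 = max2(0, 0) = 0
  node12 = max2(0, 0) = 0
  node13 = mul(0, 0) = 0
  node14 = min2(0, 0) = 0
  node15 = min2(0, 0) = 0
  node16 = add(0, 0) = 0
  node19 = sub(0, 0) = 0

Propagation after the edit:
  node1: runs — input1 -7->0; result 0.
  node3: runs — node1 -7->0; result 7.
  node4: runs — node3 0->7; result 14.
  node6: runs — node4 7->14; node3 0->7; result 98.
  node8: runs — node6 0->98; node3 0->7; result 91.
  node9: runs — node8 0->91; node6 0->98; result 98.
  node10: runs — node8 0->91; node6 0->98; result 98.
  node11: runs — node8 0->91; node10 0->98; result 98.
  node12: runs — node9 0->98; node8 0->91; result 98.
  node13: runs — node12 0->98; node12 0->98; result 9604.
  node14: runs — node13 0->9604; node11 0->98; result 98.
  node15: runs — node14 0->98; node12 0->98; result 98.
  node16: runs — node14 0->98; node15 0->98; result 196.
  node19: runs — node16 0->196; node11 0->98; result 98.

New value of node19: 98.
Derived signals that run: node1, node3, node4, node6, node8, node9, node10, node11, node12, node13, node14, node15, node16, node19 — 14 in total.
Values that change: input1, node1, node3, node4, node6, node8, node9, node10, node11, node12, node13, node14, node15, node16, node19.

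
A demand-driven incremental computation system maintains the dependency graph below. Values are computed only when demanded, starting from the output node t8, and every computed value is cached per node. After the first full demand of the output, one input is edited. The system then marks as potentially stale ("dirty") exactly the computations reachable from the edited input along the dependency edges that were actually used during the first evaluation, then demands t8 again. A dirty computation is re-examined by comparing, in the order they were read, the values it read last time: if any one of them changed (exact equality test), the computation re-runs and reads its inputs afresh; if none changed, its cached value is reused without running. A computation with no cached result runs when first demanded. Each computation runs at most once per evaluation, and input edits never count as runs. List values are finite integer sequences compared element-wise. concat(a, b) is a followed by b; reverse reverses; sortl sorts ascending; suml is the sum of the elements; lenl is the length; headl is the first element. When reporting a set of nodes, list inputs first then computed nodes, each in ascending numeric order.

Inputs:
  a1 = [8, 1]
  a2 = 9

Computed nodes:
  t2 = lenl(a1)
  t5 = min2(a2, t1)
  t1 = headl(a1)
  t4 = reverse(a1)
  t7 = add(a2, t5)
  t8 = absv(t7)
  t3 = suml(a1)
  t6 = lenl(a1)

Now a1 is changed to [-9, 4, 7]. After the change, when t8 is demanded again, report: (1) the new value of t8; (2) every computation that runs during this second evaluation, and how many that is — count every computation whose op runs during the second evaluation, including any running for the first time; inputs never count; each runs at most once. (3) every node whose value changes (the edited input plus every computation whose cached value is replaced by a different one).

New value of t8: 0.
Computations that run: t1, t5, t7, t8 — 4 in total.
Values that change: a1, t1, t5, t7, t8.

First evaluation (everything demanded from the output):
  t1 = headl([8, 1]) = 8
  t5 = min2(9, 8) = 8
  t7 = add(9, 8) = 17
  t8 = absv(17) = 17

Propagation after the edit:
  t1: runs — a1 [8, 1]->[-9, 4, 7]; result -9.
  t5: runs — t1 8->-9; result -9.
  t7: runs — t5 8->-9; result 0.
  t8: runs — t7 17->0; result 0.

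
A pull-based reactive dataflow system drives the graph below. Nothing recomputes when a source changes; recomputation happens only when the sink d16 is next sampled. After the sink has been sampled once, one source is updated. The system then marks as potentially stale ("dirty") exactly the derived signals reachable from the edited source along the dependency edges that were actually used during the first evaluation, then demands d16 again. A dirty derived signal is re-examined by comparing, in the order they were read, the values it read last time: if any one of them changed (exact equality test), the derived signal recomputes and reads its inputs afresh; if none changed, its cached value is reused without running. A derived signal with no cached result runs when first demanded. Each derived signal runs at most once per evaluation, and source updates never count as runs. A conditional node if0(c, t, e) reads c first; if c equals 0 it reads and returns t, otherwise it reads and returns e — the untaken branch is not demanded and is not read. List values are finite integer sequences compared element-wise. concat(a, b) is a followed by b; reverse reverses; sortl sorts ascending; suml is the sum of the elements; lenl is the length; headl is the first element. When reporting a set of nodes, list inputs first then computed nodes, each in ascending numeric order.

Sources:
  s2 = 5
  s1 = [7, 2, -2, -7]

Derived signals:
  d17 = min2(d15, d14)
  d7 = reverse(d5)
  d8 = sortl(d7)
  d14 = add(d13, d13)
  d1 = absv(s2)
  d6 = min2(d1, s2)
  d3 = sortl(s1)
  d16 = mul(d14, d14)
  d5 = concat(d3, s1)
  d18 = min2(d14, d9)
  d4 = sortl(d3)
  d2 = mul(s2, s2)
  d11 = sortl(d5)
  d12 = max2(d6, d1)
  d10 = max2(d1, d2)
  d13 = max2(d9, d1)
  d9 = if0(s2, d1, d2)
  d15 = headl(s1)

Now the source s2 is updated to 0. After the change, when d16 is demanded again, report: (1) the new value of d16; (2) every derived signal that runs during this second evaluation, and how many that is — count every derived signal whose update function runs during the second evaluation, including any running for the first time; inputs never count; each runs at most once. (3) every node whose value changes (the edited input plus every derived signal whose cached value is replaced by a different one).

New value of d16: 0.
Derived signals that run: d1, d9, d13, d14, d16 — 5 in total.
Values that change: s2, d1, d9, d13, d14, d16.
Key observation: a condition flipped, so demand moved to the other branch — d2 is never re-examined.

First evaluation (everything demanded from the output):
  d1 = absv(5) = 5
  d2 = mul(5, 5) = 25
  d9 = if0(s2=5 -> else branch d2) = 25
  d13 = max2(25, 5) = 25
  d14 = add(25, 25) = 50
  d16 = mul(50, 50) = 2500

Propagation after the edit:
  d1: runs — s2 5->0; result 0.
  d2: marked dirty but never re-examined — demand shifted away from it.
  d9: runs — s2 5->0; result 0.
  d13: runs — d9 25->0; d1 5->0; result 0.
  d14: runs — d13 25->0; d13 25->0; result 0.
  d16: runs — d14 50->0; d14 50->0; result 0.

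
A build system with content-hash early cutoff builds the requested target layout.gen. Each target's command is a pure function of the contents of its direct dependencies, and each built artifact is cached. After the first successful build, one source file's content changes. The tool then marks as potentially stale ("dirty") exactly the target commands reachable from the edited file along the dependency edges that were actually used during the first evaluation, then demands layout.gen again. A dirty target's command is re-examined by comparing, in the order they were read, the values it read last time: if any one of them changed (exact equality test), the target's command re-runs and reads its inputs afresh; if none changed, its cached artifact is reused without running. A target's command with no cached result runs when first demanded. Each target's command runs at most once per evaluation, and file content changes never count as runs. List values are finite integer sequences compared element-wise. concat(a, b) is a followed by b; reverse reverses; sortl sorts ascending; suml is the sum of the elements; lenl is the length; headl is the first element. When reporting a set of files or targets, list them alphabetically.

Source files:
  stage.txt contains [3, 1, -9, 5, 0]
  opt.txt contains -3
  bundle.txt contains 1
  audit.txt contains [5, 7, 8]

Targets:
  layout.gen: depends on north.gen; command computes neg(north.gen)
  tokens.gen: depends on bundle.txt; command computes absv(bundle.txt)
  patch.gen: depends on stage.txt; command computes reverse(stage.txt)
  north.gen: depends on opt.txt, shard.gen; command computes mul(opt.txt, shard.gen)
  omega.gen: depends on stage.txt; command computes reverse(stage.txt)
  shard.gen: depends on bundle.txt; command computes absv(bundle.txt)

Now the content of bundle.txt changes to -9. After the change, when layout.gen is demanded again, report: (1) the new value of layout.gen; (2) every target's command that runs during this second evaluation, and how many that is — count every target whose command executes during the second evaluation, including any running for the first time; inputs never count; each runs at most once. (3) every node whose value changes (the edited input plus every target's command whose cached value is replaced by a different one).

New value of layout.gen: 27.
Target commands that run: layout.gen, north.gen, shard.gen — 3 in total.
Values that change: bundle.txt, layout.gen, north.gen, shard.gen.

First evaluation (everything demanded from the output):
  shard.gen = absv(1) = 1
  north.gen = mul(-3, 1) = -3
  layout.gen = neg(-3) = 3

Propagation after the edit:
  shard.gen: runs — bundle.txt 1->-9; result 9.
  north.gen: runs — shard.gen 1->9; result -27.
  layout.gen: runs — north.gen -3->-27; result 27.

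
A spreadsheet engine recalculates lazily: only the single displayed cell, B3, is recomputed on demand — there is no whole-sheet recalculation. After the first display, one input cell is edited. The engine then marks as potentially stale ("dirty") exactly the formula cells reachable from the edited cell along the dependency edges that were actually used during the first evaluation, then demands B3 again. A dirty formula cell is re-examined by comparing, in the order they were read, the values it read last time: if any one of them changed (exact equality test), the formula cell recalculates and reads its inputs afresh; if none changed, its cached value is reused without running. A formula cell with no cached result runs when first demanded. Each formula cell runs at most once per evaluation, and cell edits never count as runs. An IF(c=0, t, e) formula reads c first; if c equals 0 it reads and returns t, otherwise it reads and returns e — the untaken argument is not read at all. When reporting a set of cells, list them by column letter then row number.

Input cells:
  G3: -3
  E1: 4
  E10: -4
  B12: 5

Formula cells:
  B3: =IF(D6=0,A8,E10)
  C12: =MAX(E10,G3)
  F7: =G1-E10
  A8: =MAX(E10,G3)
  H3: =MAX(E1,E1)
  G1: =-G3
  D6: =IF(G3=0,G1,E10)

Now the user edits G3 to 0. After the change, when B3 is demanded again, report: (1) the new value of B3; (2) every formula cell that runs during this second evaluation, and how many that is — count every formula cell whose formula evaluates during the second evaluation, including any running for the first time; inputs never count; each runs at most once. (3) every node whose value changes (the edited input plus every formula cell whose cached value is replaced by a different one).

New value of B3: 0.
Formula cells that run: A8, B3, D6, G1 — 4 in total.
Values that change: B3, D6, G3.
Key observation: a condition flipped, so demand reaches new nodes — A8, G1 run for the first time.

First evaluation (everything demanded from the output):
  D6 = IF(G3=0: G3=-3 -> else branch E10) = -4
  B3 = IF(D6=0: D6=-4 -> else branch E10) = -4

Propagation after the edit:
  A8: demanded for the first time — runs, produces 0.
  G1: demanded for the first time — runs, produces 0.
  D6: runs — G3 -3->0; result 0.
  B3: runs — D6 -4->0; result 0.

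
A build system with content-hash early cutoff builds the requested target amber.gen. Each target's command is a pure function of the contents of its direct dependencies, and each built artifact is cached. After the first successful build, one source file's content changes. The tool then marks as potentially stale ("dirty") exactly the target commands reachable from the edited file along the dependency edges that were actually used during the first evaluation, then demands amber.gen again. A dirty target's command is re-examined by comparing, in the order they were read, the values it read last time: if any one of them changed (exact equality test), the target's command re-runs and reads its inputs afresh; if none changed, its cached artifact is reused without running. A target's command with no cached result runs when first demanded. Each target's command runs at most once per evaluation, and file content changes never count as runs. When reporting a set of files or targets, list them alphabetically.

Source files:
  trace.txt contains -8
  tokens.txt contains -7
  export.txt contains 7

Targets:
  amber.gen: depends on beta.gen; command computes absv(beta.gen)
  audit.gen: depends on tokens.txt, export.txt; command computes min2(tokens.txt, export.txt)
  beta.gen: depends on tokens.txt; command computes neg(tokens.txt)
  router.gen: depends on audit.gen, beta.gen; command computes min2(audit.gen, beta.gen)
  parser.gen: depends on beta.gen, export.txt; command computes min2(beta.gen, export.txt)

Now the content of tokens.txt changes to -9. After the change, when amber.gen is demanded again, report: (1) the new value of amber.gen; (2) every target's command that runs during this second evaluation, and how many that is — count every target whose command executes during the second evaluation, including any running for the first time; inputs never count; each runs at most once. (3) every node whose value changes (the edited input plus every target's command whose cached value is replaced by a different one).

New value of amber.gen: 9.
Target commands that run: amber.gen, beta.gen — 2 in total.
Values that change: amber.gen, beta.gen, tokens.txt.

First evaluation (everything demanded from the output):
  beta.gen = neg(-7) = 7
  amber.gen = absv(7) = 7

Propagation after the edit:
  beta.gen: runs — tokens.txt -7->-9; result 9.
  amber.gen: runs — beta.gen 7->9; result 9.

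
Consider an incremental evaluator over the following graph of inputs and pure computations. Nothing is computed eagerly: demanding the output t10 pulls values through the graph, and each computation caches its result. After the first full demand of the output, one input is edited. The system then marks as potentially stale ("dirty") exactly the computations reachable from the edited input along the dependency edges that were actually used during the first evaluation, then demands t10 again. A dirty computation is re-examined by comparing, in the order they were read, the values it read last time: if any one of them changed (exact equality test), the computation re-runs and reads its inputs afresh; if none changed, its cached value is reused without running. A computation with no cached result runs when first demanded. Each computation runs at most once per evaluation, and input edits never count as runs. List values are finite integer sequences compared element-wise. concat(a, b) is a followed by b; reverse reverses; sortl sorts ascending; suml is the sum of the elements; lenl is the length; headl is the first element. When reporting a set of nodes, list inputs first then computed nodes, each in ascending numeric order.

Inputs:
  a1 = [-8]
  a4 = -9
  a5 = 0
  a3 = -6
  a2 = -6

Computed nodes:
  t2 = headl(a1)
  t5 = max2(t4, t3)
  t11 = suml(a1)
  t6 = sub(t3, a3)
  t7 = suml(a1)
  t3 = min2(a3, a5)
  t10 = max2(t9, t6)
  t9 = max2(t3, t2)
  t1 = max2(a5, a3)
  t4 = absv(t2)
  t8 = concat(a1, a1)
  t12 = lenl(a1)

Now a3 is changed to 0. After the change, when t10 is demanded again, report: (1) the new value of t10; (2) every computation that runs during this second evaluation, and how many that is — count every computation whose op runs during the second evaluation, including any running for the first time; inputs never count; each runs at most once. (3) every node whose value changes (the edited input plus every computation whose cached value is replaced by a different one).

Initial pass — values computed on the first demand:
  t2 = headl([-8]) = -8
  t3 = min2(-6, 0) = -6
  t6 = sub(-6, -6) = 0
  t9 = max2(-6, -8) = -6
  t10 = max2(-6, 0) = 0

Second demand — change propagation:
  t3: re-runs because a3 -6->0; new result 0.
  t6: re-runs because t3 -6->0; a3 -6->0; new result 0 (unchanged).
  t9: re-runs because t3 -6->0; new result 0.
  t10: re-runs because t9 -6->0; new result 0 (unchanged).

t10 now evaluates to 0.
Run set: t3, t6, t9, t10 (4 run).
Changed values: a3, t3, t9.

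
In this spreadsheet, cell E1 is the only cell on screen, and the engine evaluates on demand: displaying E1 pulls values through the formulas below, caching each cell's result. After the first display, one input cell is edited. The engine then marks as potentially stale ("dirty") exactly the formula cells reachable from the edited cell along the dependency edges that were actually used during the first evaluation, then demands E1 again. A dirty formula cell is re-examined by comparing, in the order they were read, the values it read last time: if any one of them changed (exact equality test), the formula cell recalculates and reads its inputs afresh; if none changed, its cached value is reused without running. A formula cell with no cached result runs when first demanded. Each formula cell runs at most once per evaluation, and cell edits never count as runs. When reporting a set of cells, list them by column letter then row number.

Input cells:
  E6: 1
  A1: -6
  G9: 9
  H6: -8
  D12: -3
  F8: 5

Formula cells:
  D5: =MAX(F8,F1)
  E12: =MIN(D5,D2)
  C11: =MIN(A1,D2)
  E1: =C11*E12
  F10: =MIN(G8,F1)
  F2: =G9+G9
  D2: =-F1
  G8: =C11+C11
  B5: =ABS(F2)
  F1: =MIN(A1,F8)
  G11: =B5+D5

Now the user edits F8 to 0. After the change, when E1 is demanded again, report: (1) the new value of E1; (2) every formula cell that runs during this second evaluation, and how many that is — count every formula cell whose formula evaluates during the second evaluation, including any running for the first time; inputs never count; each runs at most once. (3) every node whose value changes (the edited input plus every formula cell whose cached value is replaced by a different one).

Initial pass — values computed on the first demand:
  F1 = MIN(-6, 5) = -6
  D2 = -(-6) = 6
  C11 = MIN(-6, 6) = -6
  D5 = MAX(5, -6) = 5
  E12 = MIN(5, 6) = 5
  E1 = -6 * 5 = -30

Second demand — change propagation:
  F1: re-runs because F8 5->0; new result -6 (unchanged).
  D2: re-examined; everything it read last time is the same (F1 unchanged) — cache 6 kept, no run.
  C11: re-examined; everything it read last time is the same (A1 unchanged, D2 unchanged) — cache -6 kept, no run.
  D5: re-runs because F8 5->0; new result 0.
  E12: re-runs because D5 5->0; new result 0.
  E1: re-runs because E12 5->0; new result 0.

The important point: at D2 every value read last time is unchanged, so the dirty flag clears without a run.

E1 now evaluates to 0.
Run set: D5, E1, E12, F1 (4 run).
Changed values: D5, E1, E12, F8.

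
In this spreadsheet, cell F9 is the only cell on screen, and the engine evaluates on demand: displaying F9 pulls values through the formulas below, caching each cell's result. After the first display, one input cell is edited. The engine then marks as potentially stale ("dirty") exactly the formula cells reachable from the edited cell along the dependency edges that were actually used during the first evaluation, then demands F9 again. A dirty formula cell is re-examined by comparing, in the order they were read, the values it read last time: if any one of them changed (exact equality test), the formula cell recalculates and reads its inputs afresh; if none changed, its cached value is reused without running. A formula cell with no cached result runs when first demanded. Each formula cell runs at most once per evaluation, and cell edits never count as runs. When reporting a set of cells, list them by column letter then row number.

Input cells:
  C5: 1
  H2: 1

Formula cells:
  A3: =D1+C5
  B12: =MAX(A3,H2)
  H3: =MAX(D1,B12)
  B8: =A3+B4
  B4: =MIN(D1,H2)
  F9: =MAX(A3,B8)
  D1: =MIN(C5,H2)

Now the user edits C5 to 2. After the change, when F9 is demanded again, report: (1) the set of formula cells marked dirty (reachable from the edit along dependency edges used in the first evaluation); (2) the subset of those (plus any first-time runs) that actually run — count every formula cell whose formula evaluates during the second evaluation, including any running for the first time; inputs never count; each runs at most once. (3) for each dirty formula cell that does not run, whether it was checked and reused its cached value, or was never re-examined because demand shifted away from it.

Initial pass — values computed on the first demand:
  D1 = MIN(1, 1) = 1
  A3 = 1 + 1 = 2
  B4 = MIN(1, 1) = 1
  B8 = 2 + 1 = 3
  F9 = MAX(2, 3) = 3

Second demand — change propagation:
  D1: re-runs because C5 1->2; new result 1 (unchanged).
  A3: re-runs because C5 1->2; new result 3.
  B4: re-examined; everything it read last time is the same (D1 unchanged, H2 unchanged) — cache 1 kept, no run.
  B8: re-runs because A3 2->3; new result 4.
  F9: re-runs because A3 2->3; B8 3->4; new result 4.

The important point: at B4 every value read last time is unchanged, so the dirty flag clears without a run.

Dirty set: A3, B4, B8, D1, F9.
Run set: A3, B8, D1, F9 (4 run).
Re-examined without running (cache reused): B4.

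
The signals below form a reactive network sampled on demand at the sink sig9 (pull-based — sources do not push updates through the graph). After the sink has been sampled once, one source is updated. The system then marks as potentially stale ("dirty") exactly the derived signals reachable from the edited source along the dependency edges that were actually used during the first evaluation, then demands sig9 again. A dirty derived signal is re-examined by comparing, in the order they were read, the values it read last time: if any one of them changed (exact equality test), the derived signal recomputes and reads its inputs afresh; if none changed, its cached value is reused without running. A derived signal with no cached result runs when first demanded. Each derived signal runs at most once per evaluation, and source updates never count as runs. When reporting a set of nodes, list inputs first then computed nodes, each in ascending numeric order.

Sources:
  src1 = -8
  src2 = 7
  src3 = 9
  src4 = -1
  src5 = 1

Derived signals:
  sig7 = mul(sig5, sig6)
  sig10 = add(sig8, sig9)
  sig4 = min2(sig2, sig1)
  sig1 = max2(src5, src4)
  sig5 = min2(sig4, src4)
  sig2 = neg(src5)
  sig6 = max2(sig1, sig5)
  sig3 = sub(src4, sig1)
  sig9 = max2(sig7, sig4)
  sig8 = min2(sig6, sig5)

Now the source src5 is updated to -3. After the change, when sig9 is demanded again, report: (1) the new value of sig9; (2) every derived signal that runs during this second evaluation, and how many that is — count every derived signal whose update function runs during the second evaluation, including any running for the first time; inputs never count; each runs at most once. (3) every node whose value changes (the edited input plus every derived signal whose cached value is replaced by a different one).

sig9 now evaluates to 1.
Run set: sig1, sig2, sig4, sig6, sig7, sig9 (6 run).
Changed values: src5, sig1, sig2, sig6, sig7, sig9.
The important point: at sig5 every value read last time is unchanged, so the dirty flag clears without a run.

Initial pass — values computed on the first demand:
  sig1 = max2(1, -1) = 1
  sig2 = neg(1) = -1
  sig4 = min2(-1, 1) = -1
  sig5 = min2(-1, -1) = -1
  sig6 = max2(1, -1) = 1
  sig7 = mul(-1, 1) = -1
  sig9 = max2(-1, -1) = -1

Second demand — change propagation:
  sig1: re-runs because src5 1->-3; new result -1.
  sig2: re-runs because src5 1->-3; new result 3.
  sig4: re-runs because sig2 -1->3; sig1 1->-1; new result -1 (unchanged).
  sig5: re-examined; everything it read last time is the same (sig4 unchanged, src4 unchanged) — cache -1 kept, no run.
  sig6: re-runs because sig1 1->-1; new result -1.
  sig7: re-runs because sig6 1->-1; new result 1.
  sig9: re-runs because sig7 -1->1; new result 1.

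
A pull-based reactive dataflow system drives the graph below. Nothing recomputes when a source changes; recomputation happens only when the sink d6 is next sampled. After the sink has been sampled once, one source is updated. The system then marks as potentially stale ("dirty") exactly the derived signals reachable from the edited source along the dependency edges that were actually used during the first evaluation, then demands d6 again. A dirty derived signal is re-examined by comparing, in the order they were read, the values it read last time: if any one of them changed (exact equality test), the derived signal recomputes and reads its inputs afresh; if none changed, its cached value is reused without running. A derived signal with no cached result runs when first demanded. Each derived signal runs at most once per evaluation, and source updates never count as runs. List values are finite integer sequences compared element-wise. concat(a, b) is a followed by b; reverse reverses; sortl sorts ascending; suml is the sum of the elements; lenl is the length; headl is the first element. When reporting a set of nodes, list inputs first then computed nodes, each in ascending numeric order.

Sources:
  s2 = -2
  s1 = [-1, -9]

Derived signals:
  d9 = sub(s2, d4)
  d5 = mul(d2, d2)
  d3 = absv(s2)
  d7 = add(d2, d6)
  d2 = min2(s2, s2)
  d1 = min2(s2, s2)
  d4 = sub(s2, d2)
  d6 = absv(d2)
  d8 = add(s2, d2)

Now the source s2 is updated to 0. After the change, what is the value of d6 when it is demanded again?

New value of d6: 0.

First evaluation (everything demanded from the output):
  d2 = min2(-2, -2) = -2
  d6 = absv(-2) = 2

Propagation after the edit:
  d2: runs — s2 -2->0; s2 -2->0; result 0.
  d6: runs — d2 -2->0; result 0.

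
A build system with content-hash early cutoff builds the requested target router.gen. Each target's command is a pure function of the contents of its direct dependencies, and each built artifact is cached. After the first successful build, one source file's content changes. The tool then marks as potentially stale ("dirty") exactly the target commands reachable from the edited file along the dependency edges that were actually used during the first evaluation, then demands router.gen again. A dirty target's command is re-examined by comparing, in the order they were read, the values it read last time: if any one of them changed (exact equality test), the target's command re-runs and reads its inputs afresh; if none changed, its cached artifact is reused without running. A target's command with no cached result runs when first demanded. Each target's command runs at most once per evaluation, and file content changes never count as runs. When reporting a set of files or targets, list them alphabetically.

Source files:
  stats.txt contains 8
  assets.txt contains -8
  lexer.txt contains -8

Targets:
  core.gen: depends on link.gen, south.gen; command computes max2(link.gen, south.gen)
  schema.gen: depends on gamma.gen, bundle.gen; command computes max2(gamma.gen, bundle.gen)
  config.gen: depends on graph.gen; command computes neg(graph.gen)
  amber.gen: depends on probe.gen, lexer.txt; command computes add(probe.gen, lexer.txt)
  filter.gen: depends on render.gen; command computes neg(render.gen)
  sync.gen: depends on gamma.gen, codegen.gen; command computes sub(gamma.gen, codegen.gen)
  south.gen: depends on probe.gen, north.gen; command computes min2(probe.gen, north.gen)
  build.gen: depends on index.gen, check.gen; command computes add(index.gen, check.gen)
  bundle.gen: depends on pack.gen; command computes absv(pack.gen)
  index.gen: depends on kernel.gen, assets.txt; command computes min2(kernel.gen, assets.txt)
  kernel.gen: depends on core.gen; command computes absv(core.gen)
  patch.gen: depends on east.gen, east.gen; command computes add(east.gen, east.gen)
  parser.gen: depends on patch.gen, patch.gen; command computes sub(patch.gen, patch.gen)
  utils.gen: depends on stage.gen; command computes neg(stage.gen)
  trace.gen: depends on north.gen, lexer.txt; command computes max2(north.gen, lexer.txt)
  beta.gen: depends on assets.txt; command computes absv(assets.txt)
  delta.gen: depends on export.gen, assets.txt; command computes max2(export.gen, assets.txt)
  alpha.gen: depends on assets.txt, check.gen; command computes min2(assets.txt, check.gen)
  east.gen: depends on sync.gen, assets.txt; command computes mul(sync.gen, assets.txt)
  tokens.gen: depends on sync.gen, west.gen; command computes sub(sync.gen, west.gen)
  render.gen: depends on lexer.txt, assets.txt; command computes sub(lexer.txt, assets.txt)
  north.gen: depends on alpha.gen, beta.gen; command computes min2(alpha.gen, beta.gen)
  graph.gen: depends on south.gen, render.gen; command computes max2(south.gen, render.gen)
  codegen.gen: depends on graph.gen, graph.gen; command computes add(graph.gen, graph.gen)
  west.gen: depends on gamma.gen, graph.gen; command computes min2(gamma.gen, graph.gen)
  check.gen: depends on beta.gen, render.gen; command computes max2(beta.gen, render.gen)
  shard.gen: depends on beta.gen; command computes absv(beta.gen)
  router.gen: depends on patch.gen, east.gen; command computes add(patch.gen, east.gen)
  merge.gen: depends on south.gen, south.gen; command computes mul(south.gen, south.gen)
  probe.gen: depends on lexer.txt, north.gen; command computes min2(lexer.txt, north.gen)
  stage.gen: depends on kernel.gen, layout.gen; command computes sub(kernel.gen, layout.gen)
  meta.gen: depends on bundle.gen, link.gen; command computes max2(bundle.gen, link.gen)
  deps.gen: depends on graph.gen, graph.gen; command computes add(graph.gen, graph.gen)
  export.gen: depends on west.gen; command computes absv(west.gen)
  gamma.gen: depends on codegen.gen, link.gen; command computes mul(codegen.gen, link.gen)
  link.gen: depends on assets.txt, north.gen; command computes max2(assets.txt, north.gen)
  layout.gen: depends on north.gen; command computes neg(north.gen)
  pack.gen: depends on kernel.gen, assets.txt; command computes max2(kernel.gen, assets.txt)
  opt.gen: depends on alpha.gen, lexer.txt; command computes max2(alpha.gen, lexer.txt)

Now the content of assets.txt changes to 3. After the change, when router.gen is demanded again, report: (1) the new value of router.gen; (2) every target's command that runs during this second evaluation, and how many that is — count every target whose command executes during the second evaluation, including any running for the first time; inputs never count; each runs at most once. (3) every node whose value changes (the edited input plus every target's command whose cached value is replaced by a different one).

New value of router.gen: -288.
Target commands that run: alpha.gen, beta.gen, check.gen, codegen.gen, east.gen, gamma.gen, graph.gen, link.gen, north.gen, patch.gen, probe.gen, render.gen, router.gen, south.gen, sync.gen — 15 in total.
Values that change: alpha.gen, assets.txt, beta.gen, check.gen, codegen.gen, east.gen, gamma.gen, graph.gen, link.gen, north.gen, patch.gen, render.gen, router.gen, sync.gen.

First evaluation (everything demanded from the output):
  beta.gen = absv(-8) = 8
  render.gen = sub(-8, -8) = 0
  check.gen = max2(8, 0) = 8
  alpha.gen = min2(-8, 8) = -8
  north.gen = min2(-8, 8) = -8
  link.gen = max2(-8, -8) = -8
  probe.gen = min2(-8, -8) = -8
  south.gen = min2(-8, -8) = -8
  graph.gen = max2(-8, 0) = 0
  codegen.gen = add(0, 0) = 0
  gamma.gen = mul(0, -8) = 0
  sync.gen = sub(0, 0) = 0
  east.gen = mul(0, -8) = 0
  patch.gen = add(0, 0) = 0
  router.gen = add(0, 0) = 0

Propagation after the edit:
  beta.gen: runs — assets.txt -8->3; result 3.
  render.gen: runs — assets.txt -8->3; result -11.
  check.gen: runs — beta.gen 8->3; render.gen 0->-11; result 3.
  alpha.gen: runs — assets.txt -8->3; check.gen 8->3; result 3.
  north.gen: runs — alpha.gen -8->3; beta.gen 8->3; result 3.
  link.gen: runs — assets.txt -8->3; north.gen -8->3; result 3.
  probe.gen: runs — north.gen -8->3; result -8 (same value as before).
  south.gen: runs — north.gen -8->3; result -8 (same value as before).
  graph.gen: runs — render.gen 0->-11; result -8.
  codegen.gen: runs — graph.gen 0->-8; graph.gen 0->-8; result -16.
  gamma.gen: runs — codegen.gen 0->-16; link.gen -8->3; result -48.
  sync.gen: runs — gamma.gen 0->-48; codegen.gen 0->-16; result -32.
  east.gen: runs — sync.gen 0->-32; assets.txt -8->3; result -96.
  patch.gen: runs — east.gen 0->-96; east.gen 0->-96; result -192.
  router.gen: runs — patch.gen 0->-192; east.gen 0->-96; result -288.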